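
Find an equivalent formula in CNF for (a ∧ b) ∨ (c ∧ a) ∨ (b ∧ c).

(a ∨ c) ∧ (a ∨ b) ∧ (b ∨ c)

(a ∧ b) ∨ (c ∧ a) ∨ (b ∧ c)
≡ (a ∨ c ∨ b) ∧ (a ∨ c ∨ c) ∧ (a ∨ a ∨ b) ∧ (a ∨ a ∨ c) ∧ (b ∨ c ∨ b) ∧ (b ∨ c ∨ c) ∧ (b ∨ a ∨ b) ∧ (b ∨ a ∨ c)   (distribute ∨ over ∧)
≡ (a ∨ c) ∧ (a ∨ b) ∧ (b ∨ c)   (simplify)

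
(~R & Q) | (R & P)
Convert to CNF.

(~R & Q) | (R & P)
⇔ (~R | R) & (~R | P) & (Q | R) & (Q | P)
⇔ (~R | P) & (Q | R) & (Q | P)

(~R | P) & (Q | R) & (Q | P)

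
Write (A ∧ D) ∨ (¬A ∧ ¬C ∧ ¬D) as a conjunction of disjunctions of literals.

(A ∨ ¬C) ∧ (A ∨ ¬D) ∧ (D ∨ ¬A) ∧ (D ∨ ¬C)

(A ∧ D) ∨ (¬A ∧ ¬C ∧ ¬D)
≡ (A ∨ ¬A) ∧ (A ∨ ¬C) ∧ (A ∨ ¬D) ∧ (D ∨ ¬A) ∧ (D ∨ ¬C) ∧ (D ∨ ¬D)   (distribute ∨ over ∧)
≡ (A ∨ ¬C) ∧ (A ∨ ¬D) ∧ (D ∨ ¬A) ∧ (D ∨ ¬C)   (simplify)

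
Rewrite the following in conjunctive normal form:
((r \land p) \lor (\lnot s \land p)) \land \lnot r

((r \land p) \lor (\lnot s \land p)) \land \lnot r
⇔ (r \lor \lnot s) \land (r \lor p) \land (p \lor \lnot s) \land (p \lor p) \land \lnot r   (distribute \lor over \land)
⇔ (r \lor \lnot s) \land p \land \lnot r   (simplify)

(r \lor \lnot s) \land p \land \lnot r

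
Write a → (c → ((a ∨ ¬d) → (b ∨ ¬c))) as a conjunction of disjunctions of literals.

¬a ∨ ¬c ∨ b

a → (c → ((a ∨ ¬d) → (b ∨ ¬c)))
= ¬a ∨ (c → ((a ∨ ¬d) → (b ∨ ¬c)))   (eliminate →)
= ¬a ∨ ¬c ∨ ((a ∨ ¬d) → (b ∨ ¬c))   (eliminate →)
= ¬a ∨ ¬c ∨ ¬(a ∨ ¬d) ∨ b ∨ ¬c   (eliminate →)
= ¬a ∨ ¬c ∨ (¬a ∧ ¬¬d) ∨ b ∨ ¬c   (De Morgan)
= ¬a ∨ ¬c ∨ (¬a ∧ d) ∨ b ∨ ¬c   (double negation)
= (¬a ∨ ¬c ∨ ¬a ∨ b ∨ ¬c) ∧ (¬a ∨ ¬c ∨ d ∨ b ∨ ¬c)   (distribute ∨ over ∧)
= ¬a ∨ ¬c ∨ b   (simplify)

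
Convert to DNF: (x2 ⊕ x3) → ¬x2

(x2 ⊕ x3) → ¬x2
≡ ¬(x2 ⊕ x3) ∨ ¬x2
≡ ¬((x2 ∧ ¬x3) ∨ (¬x2 ∧ x3)) ∨ ¬x2
≡ (¬(x2 ∧ ¬x3) ∧ ¬(¬x2 ∧ x3)) ∨ ¬x2
≡ ((¬x2 ∨ ¬¬x3) ∧ ¬(¬x2 ∧ x3)) ∨ ¬x2
≡ ((¬x2 ∨ x3) ∧ ¬(¬x2 ∧ x3)) ∨ ¬x2
≡ ((¬x2 ∨ x3) ∧ (¬¬x2 ∨ ¬x3)) ∨ ¬x2
≡ ((¬x2 ∨ x3) ∧ (x2 ∨ ¬x3)) ∨ ¬x2
≡ (¬x2 ∧ x2) ∨ (¬x2 ∧ ¬x3) ∨ (x3 ∧ x2) ∨ (x3 ∧ ¬x3) ∨ ¬x2
≡ (x3 ∧ x2) ∨ ¬x2

(x3 ∧ x2) ∨ ¬x2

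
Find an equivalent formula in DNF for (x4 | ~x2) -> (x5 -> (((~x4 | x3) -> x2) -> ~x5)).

(~x4 & x2) | ~x5 | (~x4 & ~x2) | (x3 & ~x2)

(x4 | ~x2) -> (x5 -> (((~x4 | x3) -> x2) -> ~x5))
≡ ~(x4 | ~x2) | (x5 -> (((~x4 | x3) -> x2) -> ~x5))   (eliminate ->)
≡ ~(x4 | ~x2) | ~x5 | (((~x4 | x3) -> x2) -> ~x5)   (eliminate ->)
≡ ~(x4 | ~x2) | ~x5 | ~((~x4 | x3) -> x2) | ~x5   (eliminate ->)
≡ ~(x4 | ~x2) | ~x5 | ~(~(~x4 | x3) | x2) | ~x5   (eliminate ->)
≡ (~x4 & ~~x2) | ~x5 | ~(~(~x4 | x3) | x2) | ~x5   (De Morgan)
≡ (~x4 & x2) | ~x5 | ~(~(~x4 | x3) | x2) | ~x5   (double negation)
≡ (~x4 & x2) | ~x5 | (~~(~x4 | x3) & ~x2) | ~x5   (De Morgan)
≡ (~x4 & x2) | ~x5 | ((~x4 | x3) & ~x2) | ~x5   (double negation)
≡ (~x4 & x2) | ~x5 | (~x4 & ~x2) | (x3 & ~x2) | ~x5   (distribute & over |)
≡ (~x4 & x2) | ~x5 | (~x4 & ~x2) | (x3 & ~x2)   (simplify)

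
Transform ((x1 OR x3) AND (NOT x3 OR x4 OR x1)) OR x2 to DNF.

((x1 OR x3) AND (NOT x3 OR x4 OR x1)) OR x2
≡ (x1 AND NOT x3) OR (x1 AND x4) OR (x1 AND x1) OR (x3 AND NOT x3) OR (x3 AND x4) OR (x3 AND x1) OR x2   (distribute AND over OR)
≡ x1 OR (x3 AND x4) OR x2   (simplify)

x1 OR (x3 AND x4) OR x2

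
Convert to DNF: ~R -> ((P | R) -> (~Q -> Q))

~R -> ((P | R) -> (~Q -> Q))
= ~~R | ((P | R) -> (~Q -> Q))   [eliminate ->]
= ~~R | ~(P | R) | (~Q -> Q)   [eliminate ->]
= ~~R | ~(P | R) | ~~Q | Q   [eliminate ->]
= R | ~(P | R) | ~~Q | Q   [double negation]
= R | (~P & ~R) | ~~Q | Q   [De Morgan]
= R | (~P & ~R) | Q | Q   [double negation]
= R | (~P & ~R) | Q   [simplify]

R | (~P & ~R) | Q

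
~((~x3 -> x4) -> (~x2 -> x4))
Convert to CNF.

(x3 | x4) & ~x2 & ~x4

~((~x3 -> x4) -> (~x2 -> x4))
≡ ~(~(~x3 -> x4) | (~x2 -> x4))   [eliminate ->]
≡ ~(~(~~x3 | x4) | (~x2 -> x4))   [eliminate ->]
≡ ~(~(~~x3 | x4) | ~~x2 | x4)   [eliminate ->]
≡ ~~(~~x3 | x4) & ~~~x2 & ~x4   [De Morgan]
≡ (~~x3 | x4) & ~~~x2 & ~x4   [double negation]
≡ (x3 | x4) & ~~~x2 & ~x4   [double negation]
≡ (x3 | x4) & ~x2 & ~x4   [double negation]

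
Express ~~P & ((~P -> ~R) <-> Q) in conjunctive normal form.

~~P & ((~P -> ~R) <-> Q)
= ~~P & ((~P -> ~R) -> Q) & (Q -> (~P -> ~R))   [eliminate <->]
= ~~P & (~(~P -> ~R) | Q) & (Q -> (~P -> ~R))   [eliminate ->]
= ~~P & (~(~~P | ~R) | Q) & (Q -> (~P -> ~R))   [eliminate ->]
= ~~P & (~(~~P | ~R) | Q) & (~Q | (~P -> ~R))   [eliminate ->]
= ~~P & (~(~~P | ~R) | Q) & (~Q | ~~P | ~R)   [eliminate ->]
= P & (~(~~P | ~R) | Q) & (~Q | ~~P | ~R)   [double negation]
= P & ((~~~P & ~~R) | Q) & (~Q | ~~P | ~R)   [De Morgan]
= P & ((~P & ~~R) | Q) & (~Q | ~~P | ~R)   [double negation]
= P & ((~P & R) | Q) & (~Q | ~~P | ~R)   [double negation]
= P & ((~P & R) | Q) & (~Q | P | ~R)   [double negation]
= P & (~P | Q) & (R | Q) & (~Q | P | ~R)   [distribute | over &]
= P & (~P | Q) & (R | Q)   [simplify]

P & (~P | Q) & (R | Q)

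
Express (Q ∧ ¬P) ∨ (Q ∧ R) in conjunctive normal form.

(Q ∧ ¬P) ∨ (Q ∧ R)
≡ (Q ∨ Q) ∧ (Q ∨ R) ∧ (¬P ∨ Q) ∧ (¬P ∨ R)   [distribute ∨ over ∧]
≡ Q ∧ (¬P ∨ R)   [simplify]

Q ∧ (¬P ∨ R)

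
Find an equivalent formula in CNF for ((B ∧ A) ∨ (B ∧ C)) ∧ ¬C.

((B ∧ A) ∨ (B ∧ C)) ∧ ¬C
≡ (B ∨ B) ∧ (B ∨ C) ∧ (A ∨ B) ∧ (A ∨ C) ∧ ¬C   [distribute ∨ over ∧]
≡ B ∧ (A ∨ C) ∧ ¬C   [simplify]

B ∧ (A ∨ C) ∧ ¬C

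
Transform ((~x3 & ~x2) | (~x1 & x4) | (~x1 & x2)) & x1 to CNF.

((~x3 & ~x2) | (~x1 & x4) | (~x1 & x2)) & x1
≡ (~x3 | ~x1 | ~x1) & (~x3 | ~x1 | x2) & (~x3 | x4 | ~x1) & (~x3 | x4 | x2) & (~x2 | ~x1 | ~x1) & (~x2 | ~x1 | x2) & (~x2 | x4 | ~x1) & (~x2 | x4 | x2) & x1   [distribute | over &]
≡ (~x3 | ~x1) & (~x3 | x4 | x2) & (~x2 | ~x1) & x1   [simplify]

(~x3 | ~x1) & (~x3 | x4 | x2) & (~x2 | ~x1) & x1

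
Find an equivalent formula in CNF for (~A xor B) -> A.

A | B

(~A xor B) -> A
≡ ~(~A xor B) | A   (eliminate ->)
≡ ~((~A | B) & ~(~A & B)) | A   (expand xor)
≡ ~(~A | B) | ~~(~A & B) | A   (De Morgan)
≡ (~~A & ~B) | ~~(~A & B) | A   (De Morgan)
≡ (A & ~B) | ~~(~A & B) | A   (double negation)
≡ (A & ~B) | (~A & B) | A   (double negation)
≡ (A | ~A | A) & (A | B | A) & (~B | ~A | A) & (~B | B | A)   (distribute | over &)
≡ A | B   (simplify)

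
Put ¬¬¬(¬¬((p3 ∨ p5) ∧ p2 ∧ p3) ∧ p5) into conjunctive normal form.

¬¬¬(¬¬((p3 ∨ p5) ∧ p2 ∧ p3) ∧ p5)
⇔ ¬(¬¬((p3 ∨ p5) ∧ p2 ∧ p3) ∧ p5)
⇔ ¬¬¬((p3 ∨ p5) ∧ p2 ∧ p3) ∨ ¬p5
⇔ ¬((p3 ∨ p5) ∧ p2 ∧ p3) ∨ ¬p5
⇔ ¬(p3 ∨ p5) ∨ ¬p2 ∨ ¬p3 ∨ ¬p5
⇔ (¬p3 ∧ ¬p5) ∨ ¬p2 ∨ ¬p3 ∨ ¬p5
⇔ (¬p3 ∨ ¬p2 ∨ ¬p3 ∨ ¬p5) ∧ (¬p5 ∨ ¬p2 ∨ ¬p3 ∨ ¬p5)
⇔ ¬p3 ∨ ¬p2 ∨ ¬p5

¬p3 ∨ ¬p2 ∨ ¬p5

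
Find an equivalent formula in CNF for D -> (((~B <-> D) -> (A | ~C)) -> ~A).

~D | ~A

D -> (((~B <-> D) -> (A | ~C)) -> ~A)
= ~D | (((~B <-> D) -> (A | ~C)) -> ~A)   [eliminate ->]
= ~D | ~((~B <-> D) -> (A | ~C)) | ~A   [eliminate ->]
= ~D | ~(~(~B <-> D) | A | ~C) | ~A   [eliminate ->]
= ~D | ~(~((~B -> D) & (D -> ~B)) | A | ~C) | ~A   [eliminate <->]
= ~D | ~(~((~~B | D) & (D -> ~B)) | A | ~C) | ~A   [eliminate ->]
= ~D | ~(~((~~B | D) & (~D | ~B)) | A | ~C) | ~A   [eliminate ->]
= ~D | (~~((~~B | D) & (~D | ~B)) & ~A & ~~C) | ~A   [De Morgan]
= ~D | ((~~B | D) & (~D | ~B) & ~A & ~~C) | ~A   [double negation]
= ~D | ((B | D) & (~D | ~B) & ~A & ~~C) | ~A   [double negation]
= ~D | ((B | D) & (~D | ~B) & ~A & C) | ~A   [double negation]
= (~D | B | D | ~A) & (~D | ~D | ~B | ~A) & (~D | ~A | ~A) & (~D | C | ~A)   [distribute | over &]
= ~D | ~A   [simplify]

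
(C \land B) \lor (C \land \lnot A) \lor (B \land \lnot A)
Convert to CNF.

(C \land B) \lor (C \land \lnot A) \lor (B \land \lnot A)
= (C \lor C \lor B) \land (C \lor C \lor \lnot A) \land (C \lor \lnot A \lor B) \land (C \lor \lnot A \lor \lnot A) \land (B \lor C \lor B) \land (B \lor C \lor \lnot A) \land (B \lor \lnot A \lor B) \land (B \lor \lnot A \lor \lnot A)   [distribute \lor over \land]
= (C \lor B) \land (C \lor \lnot A) \land (B \lor \lnot A)   [simplify]

(C \lor B) \land (C \lor \lnot A) \land (B \lor \lnot A)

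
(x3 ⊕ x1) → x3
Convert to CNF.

(x3 ⊕ x1) → x3
⇔ ¬(x3 ⊕ x1) ∨ x3   (eliminate →)
⇔ ¬((x3 ∨ x1) ∧ ¬(x3 ∧ x1)) ∨ x3   (expand ⊕)
⇔ ¬(x3 ∨ x1) ∨ ¬¬(x3 ∧ x1) ∨ x3   (De Morgan)
⇔ (¬x3 ∧ ¬x1) ∨ ¬¬(x3 ∧ x1) ∨ x3   (De Morgan)
⇔ (¬x3 ∧ ¬x1) ∨ (x3 ∧ x1) ∨ x3   (double negation)
⇔ (¬x3 ∨ x3 ∨ x3) ∧ (¬x3 ∨ x1 ∨ x3) ∧ (¬x1 ∨ x3 ∨ x3) ∧ (¬x1 ∨ x1 ∨ x3)   (distribute ∨ over ∧)
⇔ ¬x1 ∨ x3   (simplify)

¬x1 ∨ x3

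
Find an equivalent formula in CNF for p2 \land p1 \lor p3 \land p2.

p2 \land p1 \lor p3 \land p2
≡ (p2 \lor p3) \land (p2 \lor p2) \land (p1 \lor p3) \land (p1 \lor p2)   — distribute \lor over \land
≡ p2 \land (p1 \lor p3)   — simplify

p2 \land (p1 \lor p3)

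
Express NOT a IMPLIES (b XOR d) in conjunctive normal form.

NOT a IMPLIES (b XOR d)
= NOT NOT a OR (b XOR d)   — eliminate IMPLIES
= NOT NOT a OR ((b OR d) AND NOT (b AND d))   — expand XOR
= a OR ((b OR d) AND NOT (b AND d))   — double negation
= a OR ((b OR d) AND (NOT b OR NOT d))   — De Morgan
= (a OR b OR d) AND (a OR NOT b OR NOT d)   — distribute OR over AND

(a OR b OR d) AND (a OR NOT b OR NOT d)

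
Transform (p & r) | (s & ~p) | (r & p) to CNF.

(p | s) & (r | s) & (r | ~p)

(p & r) | (s & ~p) | (r & p)
≡ (p | s | r) & (p | s | p) & (p | ~p | r) & (p | ~p | p) & (r | s | r) & (r | s | p) & (r | ~p | r) & (r | ~p | p)   — distribute | over &
≡ (p | s) & (r | s) & (r | ~p)   — simplify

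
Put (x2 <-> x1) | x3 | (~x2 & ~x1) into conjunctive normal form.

(x2 <-> x1) | x3 | (~x2 & ~x1)
= ((x2 -> x1) & (x1 -> x2)) | x3 | (~x2 & ~x1)   [eliminate <->]
= ((~x2 | x1) & (x1 -> x2)) | x3 | (~x2 & ~x1)   [eliminate ->]
= ((~x2 | x1) & (~x1 | x2)) | x3 | (~x2 & ~x1)   [eliminate ->]
= (~x2 | x1 | x3 | ~x2) & (~x2 | x1 | x3 | ~x1) & (~x1 | x2 | x3 | ~x2) & (~x1 | x2 | x3 | ~x1)   [distribute | over &]
= (~x2 | x1 | x3) & (~x1 | x2 | x3)   [simplify]

(~x2 | x1 | x3) & (~x1 | x2 | x3)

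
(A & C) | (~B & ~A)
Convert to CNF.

(A | ~B) & (C | ~B) & (C | ~A)

(A & C) | (~B & ~A)
≡ (A | ~B) & (A | ~A) & (C | ~B) & (C | ~A)   [distribute | over &]
≡ (A | ~B) & (C | ~B) & (C | ~A)   [simplify]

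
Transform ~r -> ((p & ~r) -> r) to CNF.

r | ~p

~r -> ((p & ~r) -> r)
≡ ~~r | ((p & ~r) -> r)   — eliminate ->
≡ ~~r | ~(p & ~r) | r   — eliminate ->
≡ r | ~(p & ~r) | r   — double negation
≡ r | ~p | ~~r | r   — De Morgan
≡ r | ~p | r | r   — double negation
≡ r | ~p   — simplify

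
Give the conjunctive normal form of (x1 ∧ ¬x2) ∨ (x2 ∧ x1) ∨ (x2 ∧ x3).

(x1 ∧ ¬x2) ∨ (x2 ∧ x1) ∨ (x2 ∧ x3)
⇔ (x1 ∨ x2 ∨ x2) ∧ (x1 ∨ x2 ∨ x3) ∧ (x1 ∨ x1 ∨ x2) ∧ (x1 ∨ x1 ∨ x3) ∧ (¬x2 ∨ x2 ∨ x2) ∧ (¬x2 ∨ x2 ∨ x3) ∧ (¬x2 ∨ x1 ∨ x2) ∧ (¬x2 ∨ x1 ∨ x3)   [distribute ∨ over ∧]
⇔ (x1 ∨ x2) ∧ (x1 ∨ x3)   [simplify]

(x1 ∨ x2) ∧ (x1 ∨ x3)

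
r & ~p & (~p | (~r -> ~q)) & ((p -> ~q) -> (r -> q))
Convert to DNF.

r & ~p & (~p | (~r -> ~q)) & ((p -> ~q) -> (r -> q))
≡ r & ~p & (~p | ~~r | ~q) & ((p -> ~q) -> (r -> q))
≡ r & ~p & (~p | ~~r | ~q) & (~(p -> ~q) | (r -> q))
≡ r & ~p & (~p | ~~r | ~q) & (~(~p | ~q) | (r -> q))
≡ r & ~p & (~p | ~~r | ~q) & (~(~p | ~q) | ~r | q)
≡ r & ~p & (~p | r | ~q) & (~(~p | ~q) | ~r | q)
≡ r & ~p & (~p | r | ~q) & ((~~p & ~~q) | ~r | q)
≡ r & ~p & (~p | r | ~q) & ((p & ~~q) | ~r | q)
≡ r & ~p & (~p | r | ~q) & ((p & q) | ~r | q)
≡ (r & ~p & ~p & p & q) | (r & ~p & ~p & ~r) | (r & ~p & ~p & q) | (r & ~p & r & p & q) | (r & ~p & r & ~r) | (r & ~p & r & q) | (r & ~p & ~q & p & q) | (r & ~p & ~q & ~r) | (r & ~p & ~q & q)
≡ r & ~p & q

r & ~p & q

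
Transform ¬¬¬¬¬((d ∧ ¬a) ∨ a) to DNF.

¬¬¬¬¬((d ∧ ¬a) ∨ a)
≡ ¬¬¬((d ∧ ¬a) ∨ a)   [double negation]
≡ ¬((d ∧ ¬a) ∨ a)   [double negation]
≡ ¬(d ∧ ¬a) ∧ ¬a   [De Morgan]
≡ (¬d ∨ ¬¬a) ∧ ¬a   [De Morgan]
≡ (¬d ∨ a) ∧ ¬a   [double negation]
≡ (¬d ∧ ¬a) ∨ (a ∧ ¬a)   [distribute ∧ over ∨]
≡ ¬d ∧ ¬a   [simplify]

¬d ∧ ¬a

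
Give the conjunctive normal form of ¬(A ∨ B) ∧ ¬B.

¬A ∧ ¬B

¬(A ∨ B) ∧ ¬B
⇔ ¬A ∧ ¬B ∧ ¬B   [De Morgan]
⇔ ¬A ∧ ¬B   [simplify]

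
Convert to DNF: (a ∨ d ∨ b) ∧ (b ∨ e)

(a ∨ d ∨ b) ∧ (b ∨ e)
≡ (a ∧ b) ∨ (a ∧ e) ∨ (d ∧ b) ∨ (d ∧ e) ∨ (b ∧ b) ∨ (b ∧ e)   [distribute ∧ over ∨]
≡ (a ∧ e) ∨ (d ∧ e) ∨ b   [simplify]

(a ∧ e) ∨ (d ∧ e) ∨ b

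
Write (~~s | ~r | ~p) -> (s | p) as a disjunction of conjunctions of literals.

(~~s | ~r | ~p) -> (s | p)
⇔ ~(~~s | ~r | ~p) | s | p   — eliminate ->
⇔ (~~~s & ~~r & ~~p) | s | p   — De Morgan
⇔ (~s & ~~r & ~~p) | s | p   — double negation
⇔ (~s & r & ~~p) | s | p   — double negation
⇔ (~s & r & p) | s | p   — double negation
⇔ s | p   — simplify

s | p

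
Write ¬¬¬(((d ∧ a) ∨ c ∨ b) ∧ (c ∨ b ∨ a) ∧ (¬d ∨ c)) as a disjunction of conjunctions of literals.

(¬d ∧ ¬c ∧ ¬b) ∨ (¬a ∧ ¬c ∧ ¬b) ∨ (d ∧ ¬c)

¬¬¬(((d ∧ a) ∨ c ∨ b) ∧ (c ∨ b ∨ a) ∧ (¬d ∨ c))
≡ ¬(((d ∧ a) ∨ c ∨ b) ∧ (c ∨ b ∨ a) ∧ (¬d ∨ c))   [double negation]
≡ ¬((d ∧ a) ∨ c ∨ b) ∨ ¬(c ∨ b ∨ a) ∨ ¬(¬d ∨ c)   [De Morgan]
≡ (¬(d ∧ a) ∧ ¬c ∧ ¬b) ∨ ¬(c ∨ b ∨ a) ∨ ¬(¬d ∨ c)   [De Morgan]
≡ ((¬d ∨ ¬a) ∧ ¬c ∧ ¬b) ∨ ¬(c ∨ b ∨ a) ∨ ¬(¬d ∨ c)   [De Morgan]
≡ ((¬d ∨ ¬a) ∧ ¬c ∧ ¬b) ∨ (¬c ∧ ¬b ∧ ¬a) ∨ ¬(¬d ∨ c)   [De Morgan]
≡ ((¬d ∨ ¬a) ∧ ¬c ∧ ¬b) ∨ (¬c ∧ ¬b ∧ ¬a) ∨ (¬¬d ∧ ¬c)   [De Morgan]
≡ ((¬d ∨ ¬a) ∧ ¬c ∧ ¬b) ∨ (¬c ∧ ¬b ∧ ¬a) ∨ (d ∧ ¬c)   [double negation]
≡ (¬d ∧ ¬c ∧ ¬b) ∨ (¬a ∧ ¬c ∧ ¬b) ∨ (¬c ∧ ¬b ∧ ¬a) ∨ (d ∧ ¬c)   [distribute ∧ over ∨]
≡ (¬d ∧ ¬c ∧ ¬b) ∨ (¬a ∧ ¬c ∧ ¬b) ∨ (d ∧ ¬c)   [simplify]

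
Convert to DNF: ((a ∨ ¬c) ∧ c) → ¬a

¬c ∨ ¬a

((a ∨ ¬c) ∧ c) → ¬a
≡ ¬((a ∨ ¬c) ∧ c) ∨ ¬a   [eliminate →]
≡ ¬(a ∨ ¬c) ∨ ¬c ∨ ¬a   [De Morgan]
≡ (¬a ∧ ¬¬c) ∨ ¬c ∨ ¬a   [De Morgan]
≡ (¬a ∧ c) ∨ ¬c ∨ ¬a   [double negation]
≡ ¬c ∨ ¬a   [simplify]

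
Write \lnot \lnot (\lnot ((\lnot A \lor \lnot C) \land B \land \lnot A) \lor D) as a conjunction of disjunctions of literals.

\lnot \lnot (\lnot ((\lnot A \lor \lnot C) \land B \land \lnot A) \lor D)
≡ \lnot ((\lnot A \lor \lnot C) \land B \land \lnot A) \lor D   [double negation]
≡ \lnot (\lnot A \lor \lnot C) \lor \lnot B \lor \lnot \lnot A \lor D   [De Morgan]
≡ (\lnot \lnot A \land \lnot \lnot C) \lor \lnot B \lor \lnot \lnot A \lor D   [De Morgan]
≡ (A \land \lnot \lnot C) \lor \lnot B \lor \lnot \lnot A \lor D   [double negation]
≡ (A \land C) \lor \lnot B \lor \lnot \lnot A \lor D   [double negation]
≡ (A \land C) \lor \lnot B \lor A \lor D   [double negation]
≡ (A \lor \lnot B \lor A \lor D) \land (C \lor \lnot B \lor A \lor D)   [distribute \lor over \land]
≡ A \lor \lnot B \lor D   [simplify]

A \lor \lnot B \lor D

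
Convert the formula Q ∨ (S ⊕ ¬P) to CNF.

Q ∨ (S ⊕ ¬P)
≡ Q ∨ ((S ∨ ¬P) ∧ ¬(S ∧ ¬P))   [expand ⊕]
≡ Q ∨ ((S ∨ ¬P) ∧ (¬S ∨ ¬¬P))   [De Morgan]
≡ Q ∨ ((S ∨ ¬P) ∧ (¬S ∨ P))   [double negation]
≡ (Q ∨ S ∨ ¬P) ∧ (Q ∨ ¬S ∨ P)   [distribute ∨ over ∧]

(Q ∨ S ∨ ¬P) ∧ (Q ∨ ¬S ∨ P)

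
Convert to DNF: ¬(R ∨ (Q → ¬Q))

¬R ∧ Q

¬(R ∨ (Q → ¬Q))
= ¬(R ∨ ¬Q ∨ ¬Q)   [eliminate →]
= ¬R ∧ ¬¬Q ∧ ¬¬Q   [De Morgan]
= ¬R ∧ Q ∧ ¬¬Q   [double negation]
= ¬R ∧ Q ∧ Q   [double negation]
= ¬R ∧ Q   [simplify]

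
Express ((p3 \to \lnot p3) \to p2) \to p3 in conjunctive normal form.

((p3 \to \lnot p3) \to p2) \to p3
≡ \lnot ((p3 \to \lnot p3) \to p2) \lor p3   — eliminate \to
≡ \lnot (\lnot (p3 \to \lnot p3) \lor p2) \lor p3   — eliminate \to
≡ \lnot (\lnot (\lnot p3 \lor \lnot p3) \lor p2) \lor p3   — eliminate \to
≡ (\lnot \lnot (\lnot p3 \lor \lnot p3) \land \lnot p2) \lor p3   — De Morgan
≡ ((\lnot p3 \lor \lnot p3) \land \lnot p2) \lor p3   — double negation
≡ (\lnot p3 \lor \lnot p3 \lor p3) \land (\lnot p2 \lor p3)   — distribute \lor over \land
≡ \lnot p2 \lor p3   — simplify

\lnot p2 \lor p3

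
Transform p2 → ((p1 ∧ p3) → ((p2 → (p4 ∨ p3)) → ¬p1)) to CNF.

¬p2 ∨ ¬p1 ∨ ¬p3

p2 → ((p1 ∧ p3) → ((p2 → (p4 ∨ p3)) → ¬p1))
≡ ¬p2 ∨ ((p1 ∧ p3) → ((p2 → (p4 ∨ p3)) → ¬p1))   [eliminate →]
≡ ¬p2 ∨ ¬(p1 ∧ p3) ∨ ((p2 → (p4 ∨ p3)) → ¬p1)   [eliminate →]
≡ ¬p2 ∨ ¬(p1 ∧ p3) ∨ ¬(p2 → (p4 ∨ p3)) ∨ ¬p1   [eliminate →]
≡ ¬p2 ∨ ¬(p1 ∧ p3) ∨ ¬(¬p2 ∨ p4 ∨ p3) ∨ ¬p1   [eliminate →]
≡ ¬p2 ∨ ¬p1 ∨ ¬p3 ∨ ¬(¬p2 ∨ p4 ∨ p3) ∨ ¬p1   [De Morgan]
≡ ¬p2 ∨ ¬p1 ∨ ¬p3 ∨ (¬¬p2 ∧ ¬p4 ∧ ¬p3) ∨ ¬p1   [De Morgan]
≡ ¬p2 ∨ ¬p1 ∨ ¬p3 ∨ (p2 ∧ ¬p4 ∧ ¬p3) ∨ ¬p1   [double negation]
≡ (¬p2 ∨ ¬p1 ∨ ¬p3 ∨ p2 ∨ ¬p1) ∧ (¬p2 ∨ ¬p1 ∨ ¬p3 ∨ ¬p4 ∨ ¬p1) ∧ (¬p2 ∨ ¬p1 ∨ ¬p3 ∨ ¬p3 ∨ ¬p1)   [distribute ∨ over ∧]
≡ ¬p2 ∨ ¬p1 ∨ ¬p3   [simplify]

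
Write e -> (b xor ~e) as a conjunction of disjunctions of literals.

~e | b

e -> (b xor ~e)
≡ ~e | (b xor ~e)
≡ ~e | ((b | ~e) & ~(b & ~e))
≡ ~e | ((b | ~e) & (~b | ~~e))
≡ ~e | ((b | ~e) & (~b | e))
≡ (~e | b | ~e) & (~e | ~b | e)
≡ ~e | b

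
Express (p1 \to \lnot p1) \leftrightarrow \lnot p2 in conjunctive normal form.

(p1 \lor \lnot p2) \land (p2 \lor \lnot p1)

(p1 \to \lnot p1) \leftrightarrow \lnot p2
≡ ((p1 \to \lnot p1) \to \lnot p2) \land (\lnot p2 \to (p1 \to \lnot p1))
≡ (\lnot (p1 \to \lnot p1) \lor \lnot p2) \land (\lnot p2 \to (p1 \to \lnot p1))
≡ (\lnot (\lnot p1 \lor \lnot p1) \lor \lnot p2) \land (\lnot p2 \to (p1 \to \lnot p1))
≡ (\lnot (\lnot p1 \lor \lnot p1) \lor \lnot p2) \land (\lnot \lnot p2 \lor (p1 \to \lnot p1))
≡ (\lnot (\lnot p1 \lor \lnot p1) \lor \lnot p2) \land (\lnot \lnot p2 \lor \lnot p1 \lor \lnot p1)
≡ ((\lnot \lnot p1 \land \lnot \lnot p1) \lor \lnot p2) \land (\lnot \lnot p2 \lor \lnot p1 \lor \lnot p1)
≡ ((p1 \land \lnot \lnot p1) \lor \lnot p2) \land (\lnot \lnot p2 \lor \lnot p1 \lor \lnot p1)
≡ ((p1 \land p1) \lor \lnot p2) \land (\lnot \lnot p2 \lor \lnot p1 \lor \lnot p1)
≡ ((p1 \land p1) \lor \lnot p2) \land (p2 \lor \lnot p1 \lor \lnot p1)
≡ (p1 \lor \lnot p2) \land (p1 \lor \lnot p2) \land (p2 \lor \lnot p1 \lor \lnot p1)
≡ (p1 \lor \lnot p2) \land (p2 \lor \lnot p1)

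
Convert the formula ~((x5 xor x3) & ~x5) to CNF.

~x3 | x5

~((x5 xor x3) & ~x5)
⇔ ~((x5 | x3) & ~(x5 & x3) & ~x5)   [expand xor]
⇔ ~(x5 | x3) | ~~(x5 & x3) | ~~x5   [De Morgan]
⇔ (~x5 & ~x3) | ~~(x5 & x3) | ~~x5   [De Morgan]
⇔ (~x5 & ~x3) | (x5 & x3) | ~~x5   [double negation]
⇔ (~x5 & ~x3) | (x5 & x3) | x5   [double negation]
⇔ (~x5 | x5 | x5) & (~x5 | x3 | x5) & (~x3 | x5 | x5) & (~x3 | x3 | x5)   [distribute | over &]
⇔ ~x3 | x5   [simplify]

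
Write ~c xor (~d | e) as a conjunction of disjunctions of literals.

(~c | ~d | e) & (c | d) & (c | ~e)

~c xor (~d | e)
≡ (~c | ~d | e) & ~(~c & (~d | e))   — expand xor
≡ (~c | ~d | e) & (~~c | ~(~d | e))   — De Morgan
≡ (~c | ~d | e) & (c | ~(~d | e))   — double negation
≡ (~c | ~d | e) & (c | (~~d & ~e))   — De Morgan
≡ (~c | ~d | e) & (c | (d & ~e))   — double negation
≡ (~c | ~d | e) & (c | d) & (c | ~e)   — distribute | over &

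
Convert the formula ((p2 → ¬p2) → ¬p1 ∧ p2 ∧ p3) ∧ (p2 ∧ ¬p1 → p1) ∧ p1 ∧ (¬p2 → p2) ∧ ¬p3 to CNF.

((p2 → ¬p2) → ¬p1 ∧ p2 ∧ p3) ∧ (p2 ∧ ¬p1 → p1) ∧ p1 ∧ (¬p2 → p2) ∧ ¬p3
⇔ (¬(p2 → ¬p2) ∨ ¬p1 ∧ p2 ∧ p3) ∧ (p2 ∧ ¬p1 → p1) ∧ p1 ∧ (¬p2 → p2) ∧ ¬p3   [eliminate →]
⇔ (¬(¬p2 ∨ ¬p2) ∨ ¬p1 ∧ p2 ∧ p3) ∧ (p2 ∧ ¬p1 → p1) ∧ p1 ∧ (¬p2 → p2) ∧ ¬p3   [eliminate →]
⇔ (¬(¬p2 ∨ ¬p2) ∨ ¬p1 ∧ p2 ∧ p3) ∧ (¬(p2 ∧ ¬p1) ∨ p1) ∧ p1 ∧ (¬p2 → p2) ∧ ¬p3   [eliminate →]
⇔ (¬(¬p2 ∨ ¬p2) ∨ ¬p1 ∧ p2 ∧ p3) ∧ (¬(p2 ∧ ¬p1) ∨ p1) ∧ p1 ∧ (¬¬p2 ∨ p2) ∧ ¬p3   [eliminate →]
⇔ (¬¬p2 ∧ ¬¬p2 ∨ ¬p1 ∧ p2 ∧ p3) ∧ (¬(p2 ∧ ¬p1) ∨ p1) ∧ p1 ∧ (¬¬p2 ∨ p2) ∧ ¬p3   [De Morgan]
⇔ (p2 ∧ ¬¬p2 ∨ ¬p1 ∧ p2 ∧ p3) ∧ (¬(p2 ∧ ¬p1) ∨ p1) ∧ p1 ∧ (¬¬p2 ∨ p2) ∧ ¬p3   [double negation]
⇔ (p2 ∧ p2 ∨ ¬p1 ∧ p2 ∧ p3) ∧ (¬(p2 ∧ ¬p1) ∨ p1) ∧ p1 ∧ (¬¬p2 ∨ p2) ∧ ¬p3   [double negation]
⇔ (p2 ∧ p2 ∨ ¬p1 ∧ p2 ∧ p3) ∧ (¬p2 ∨ ¬¬p1 ∨ p1) ∧ p1 ∧ (¬¬p2 ∨ p2) ∧ ¬p3   [De Morgan]
⇔ (p2 ∧ p2 ∨ ¬p1 ∧ p2 ∧ p3) ∧ (¬p2 ∨ p1 ∨ p1) ∧ p1 ∧ (¬¬p2 ∨ p2) ∧ ¬p3   [double negation]
⇔ (p2 ∧ p2 ∨ ¬p1 ∧ p2 ∧ p3) ∧ (¬p2 ∨ p1 ∨ p1) ∧ p1 ∧ (p2 ∨ p2) ∧ ¬p3   [double negation]
⇔ (p2 ∨ ¬p1) ∧ (p2 ∨ p2) ∧ (p2 ∨ p3) ∧ (p2 ∨ ¬p1) ∧ (p2 ∨ p2) ∧ (p2 ∨ p3) ∧ (¬p2 ∨ p1 ∨ p1) ∧ p1 ∧ (p2 ∨ p2) ∧ ¬p3   [distribute ∨ over ∧]
⇔ p2 ∧ p1 ∧ ¬p3   [simplify]

p2 ∧ p1 ∧ ¬p3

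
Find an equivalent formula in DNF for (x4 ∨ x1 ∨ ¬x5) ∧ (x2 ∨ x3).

(x4 ∧ x2) ∨ (x4 ∧ x3) ∨ (x1 ∧ x2) ∨ (x1 ∧ x3) ∨ (¬x5 ∧ x2) ∨ (¬x5 ∧ x3)

(x4 ∨ x1 ∨ ¬x5) ∧ (x2 ∨ x3)
≡ (x4 ∧ x2) ∨ (x4 ∧ x3) ∨ (x1 ∧ x2) ∨ (x1 ∧ x3) ∨ (¬x5 ∧ x2) ∨ (¬x5 ∧ x3)   (distribute ∧ over ∨)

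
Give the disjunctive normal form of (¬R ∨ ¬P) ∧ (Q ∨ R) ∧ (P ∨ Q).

(¬R ∧ Q) ∨ (¬P ∧ Q)

(¬R ∨ ¬P) ∧ (Q ∨ R) ∧ (P ∨ Q)
≡ (¬R ∧ Q ∧ P) ∨ (¬R ∧ Q ∧ Q) ∨ (¬R ∧ R ∧ P) ∨ (¬R ∧ R ∧ Q) ∨ (¬P ∧ Q ∧ P) ∨ (¬P ∧ Q ∧ Q) ∨ (¬P ∧ R ∧ P) ∨ (¬P ∧ R ∧ Q)   [distribute ∧ over ∨]
≡ (¬R ∧ Q) ∨ (¬P ∧ Q)   [simplify]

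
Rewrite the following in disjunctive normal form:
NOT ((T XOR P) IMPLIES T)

NOT T AND P

NOT ((T XOR P) IMPLIES T)
≡ NOT (NOT (T XOR P) OR T)   [eliminate IMPLIES]
≡ NOT (NOT ((T AND NOT P) OR (NOT T AND P)) OR T)   [expand XOR]
≡ NOT NOT ((T AND NOT P) OR (NOT T AND P)) AND NOT T   [De Morgan]
≡ ((T AND NOT P) OR (NOT T AND P)) AND NOT T   [double negation]
≡ (T AND NOT P AND NOT T) OR (NOT T AND P AND NOT T)   [distribute AND over OR]
≡ NOT T AND P   [simplify]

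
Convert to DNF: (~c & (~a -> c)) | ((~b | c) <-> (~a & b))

(~c & a) | (~a & b & c)

(~c & (~a -> c)) | ((~b | c) <-> (~a & b))
≡ (~c & (~~a | c)) | ((~b | c) <-> (~a & b))   (eliminate ->)
≡ (~c & (~~a | c)) | (((~b | c) -> (~a & b)) & ((~a & b) -> (~b | c)))   (eliminate <->)
≡ (~c & (~~a | c)) | ((~(~b | c) | (~a & b)) & ((~a & b) -> (~b | c)))   (eliminate ->)
≡ (~c & (~~a | c)) | ((~(~b | c) | (~a & b)) & (~(~a & b) | ~b | c))   (eliminate ->)
≡ (~c & (a | c)) | ((~(~b | c) | (~a & b)) & (~(~a & b) | ~b | c))   (double negation)
≡ (~c & (a | c)) | (((~~b & ~c) | (~a & b)) & (~(~a & b) | ~b | c))   (De Morgan)
≡ (~c & (a | c)) | (((b & ~c) | (~a & b)) & (~(~a & b) | ~b | c))   (double negation)
≡ (~c & (a | c)) | (((b & ~c) | (~a & b)) & (~~a | ~b | ~b | c))   (De Morgan)
≡ (~c & (a | c)) | (((b & ~c) | (~a & b)) & (a | ~b | ~b | c))   (double negation)
≡ (~c & a) | (~c & c) | (b & ~c & a) | (b & ~c & ~b) | (b & ~c & ~b) | (b & ~c & c) | (~a & b & a) | (~a & b & ~b) | (~a & b & ~b) | (~a & b & c)   (distribute & over |)
≡ (~c & a) | (~a & b & c)   (simplify)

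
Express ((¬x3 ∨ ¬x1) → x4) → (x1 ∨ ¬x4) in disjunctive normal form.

x1 ∨ ¬x4

((¬x3 ∨ ¬x1) → x4) → (x1 ∨ ¬x4)
≡ ¬((¬x3 ∨ ¬x1) → x4) ∨ x1 ∨ ¬x4   — eliminate →
≡ ¬(¬(¬x3 ∨ ¬x1) ∨ x4) ∨ x1 ∨ ¬x4   — eliminate →
≡ (¬¬(¬x3 ∨ ¬x1) ∧ ¬x4) ∨ x1 ∨ ¬x4   — De Morgan
≡ ((¬x3 ∨ ¬x1) ∧ ¬x4) ∨ x1 ∨ ¬x4   — double negation
≡ (¬x3 ∧ ¬x4) ∨ (¬x1 ∧ ¬x4) ∨ x1 ∨ ¬x4   — distribute ∧ over ∨
≡ x1 ∨ ¬x4   — simplify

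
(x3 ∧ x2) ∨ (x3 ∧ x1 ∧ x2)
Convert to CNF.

x3 ∧ x2

(x3 ∧ x2) ∨ (x3 ∧ x1 ∧ x2)
≡ (x3 ∨ x3) ∧ (x3 ∨ x1) ∧ (x3 ∨ x2) ∧ (x2 ∨ x3) ∧ (x2 ∨ x1) ∧ (x2 ∨ x2)   [distribute ∨ over ∧]
≡ x3 ∧ x2   [simplify]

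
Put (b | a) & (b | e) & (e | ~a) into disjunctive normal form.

(b & e) | (b & ~a) | (a & e)

(b | a) & (b | e) & (e | ~a)
≡ (b & b & e) | (b & b & ~a) | (b & e & e) | (b & e & ~a) | (a & b & e) | (a & b & ~a) | (a & e & e) | (a & e & ~a)   (distribute & over |)
≡ (b & e) | (b & ~a) | (a & e)   (simplify)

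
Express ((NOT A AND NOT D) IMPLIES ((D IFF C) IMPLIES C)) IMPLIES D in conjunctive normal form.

((NOT A AND NOT D) IMPLIES ((D IFF C) IMPLIES C)) IMPLIES D
⇔ NOT ((NOT A AND NOT D) IMPLIES ((D IFF C) IMPLIES C)) OR D   (eliminate IMPLIES)
⇔ NOT (NOT (NOT A AND NOT D) OR ((D IFF C) IMPLIES C)) OR D   (eliminate IMPLIES)
⇔ NOT (NOT (NOT A AND NOT D) OR NOT (D IFF C) OR C) OR D   (eliminate IMPLIES)
⇔ NOT (NOT (NOT A AND NOT D) OR NOT ((D IMPLIES C) AND (C IMPLIES D)) OR C) OR D   (eliminate IFF)
⇔ NOT (NOT (NOT A AND NOT D) OR NOT ((NOT D OR C) AND (C IMPLIES D)) OR C) OR D   (eliminate IMPLIES)
⇔ NOT (NOT (NOT A AND NOT D) OR NOT ((NOT D OR C) AND (NOT C OR D)) OR C) OR D   (eliminate IMPLIES)
⇔ (NOT NOT (NOT A AND NOT D) AND NOT NOT ((NOT D OR C) AND (NOT C OR D)) AND NOT C) OR D   (De Morgan)
⇔ (NOT A AND NOT D AND NOT NOT ((NOT D OR C) AND (NOT C OR D)) AND NOT C) OR D   (double negation)
⇔ (NOT A AND NOT D AND (NOT D OR C) AND (NOT C OR D) AND NOT C) OR D   (double negation)
⇔ (NOT A OR D) AND (NOT D OR D) AND (NOT D OR C OR D) AND (NOT C OR D OR D) AND (NOT C OR D)   (distribute OR over AND)
⇔ (NOT A OR D) AND (NOT C OR D)   (simplify)

(NOT A OR D) AND (NOT C OR D)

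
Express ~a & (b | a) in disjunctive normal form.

~a & (b | a)
≡ (~a & b) | (~a & a)   (distribute & over |)
≡ ~a & b   (simplify)

~a & b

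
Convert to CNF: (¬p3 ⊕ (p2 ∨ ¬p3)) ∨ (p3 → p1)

(¬p3 ⊕ (p2 ∨ ¬p3)) ∨ (p3 → p1)
≡ ((¬p3 ∨ p2 ∨ ¬p3) ∧ ¬(¬p3 ∧ (p2 ∨ ¬p3))) ∨ (p3 → p1)   [expand ⊕]
≡ ((¬p3 ∨ p2 ∨ ¬p3) ∧ ¬(¬p3 ∧ (p2 ∨ ¬p3))) ∨ ¬p3 ∨ p1   [eliminate →]
≡ ((¬p3 ∨ p2 ∨ ¬p3) ∧ (¬¬p3 ∨ ¬(p2 ∨ ¬p3))) ∨ ¬p3 ∨ p1   [De Morgan]
≡ ((¬p3 ∨ p2 ∨ ¬p3) ∧ (p3 ∨ ¬(p2 ∨ ¬p3))) ∨ ¬p3 ∨ p1   [double negation]
≡ ((¬p3 ∨ p2 ∨ ¬p3) ∧ (p3 ∨ (¬p2 ∧ ¬¬p3))) ∨ ¬p3 ∨ p1   [De Morgan]
≡ ((¬p3 ∨ p2 ∨ ¬p3) ∧ (p3 ∨ (¬p2 ∧ p3))) ∨ ¬p3 ∨ p1   [double negation]
≡ (¬p3 ∨ p2 ∨ ¬p3 ∨ ¬p3 ∨ p1) ∧ (p3 ∨ ¬p2 ∨ ¬p3 ∨ p1) ∧ (p3 ∨ p3 ∨ ¬p3 ∨ p1)   [distribute ∨ over ∧]
≡ ¬p3 ∨ p2 ∨ p1   [simplify]

¬p3 ∨ p2 ∨ p1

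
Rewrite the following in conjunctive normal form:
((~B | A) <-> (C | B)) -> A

((~B | A) <-> (C | B)) -> A
≡ ~((~B | A) <-> (C | B)) | A
≡ ~(((~B | A) -> (C | B)) & ((C | B) -> (~B | A))) | A
≡ ~((~(~B | A) | C | B) & ((C | B) -> (~B | A))) | A
≡ ~((~(~B | A) | C | B) & (~(C | B) | ~B | A)) | A
≡ ~(~(~B | A) | C | B) | ~(~(C | B) | ~B | A) | A
≡ (~~(~B | A) & ~C & ~B) | ~(~(C | B) | ~B | A) | A
≡ ((~B | A) & ~C & ~B) | ~(~(C | B) | ~B | A) | A
≡ ((~B | A) & ~C & ~B) | (~~(C | B) & ~~B & ~A) | A
≡ ((~B | A) & ~C & ~B) | ((C | B) & ~~B & ~A) | A
≡ ((~B | A) & ~C & ~B) | ((C | B) & B & ~A) | A
≡ (~B | A | C | B | A) & (~B | A | B | A) & (~B | A | ~A | A) & (~C | C | B | A) & (~C | B | A) & (~C | ~A | A) & (~B | C | B | A) & (~B | B | A) & (~B | ~A | A)
≡ ~C | B | A

~C | B | A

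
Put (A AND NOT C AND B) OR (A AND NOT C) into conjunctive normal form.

A AND NOT C

(A AND NOT C AND B) OR (A AND NOT C)
= (A OR A) AND (A OR NOT C) AND (NOT C OR A) AND (NOT C OR NOT C) AND (B OR A) AND (B OR NOT C)   — distribute OR over AND
= A AND NOT C   — simplify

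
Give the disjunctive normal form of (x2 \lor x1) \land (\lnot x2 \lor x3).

(x2 \land x3) \lor (x1 \land \lnot x2) \lor (x1 \land x3)

(x2 \lor x1) \land (\lnot x2 \lor x3)
⇔ (x2 \land \lnot x2) \lor (x2 \land x3) \lor (x1 \land \lnot x2) \lor (x1 \land x3)   [distribute \land over \lor]
⇔ (x2 \land x3) \lor (x1 \land \lnot x2) \lor (x1 \land x3)   [simplify]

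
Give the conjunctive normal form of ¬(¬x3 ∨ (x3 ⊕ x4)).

x3 ∧ (¬x3 ∨ x4)

¬(¬x3 ∨ (x3 ⊕ x4))
≡ ¬(¬x3 ∨ ((x3 ∨ x4) ∧ ¬(x3 ∧ x4)))   [expand ⊕]
≡ ¬¬x3 ∧ ¬((x3 ∨ x4) ∧ ¬(x3 ∧ x4))   [De Morgan]
≡ x3 ∧ ¬((x3 ∨ x4) ∧ ¬(x3 ∧ x4))   [double negation]
≡ x3 ∧ (¬(x3 ∨ x4) ∨ ¬¬(x3 ∧ x4))   [De Morgan]
≡ x3 ∧ ((¬x3 ∧ ¬x4) ∨ ¬¬(x3 ∧ x4))   [De Morgan]
≡ x3 ∧ ((¬x3 ∧ ¬x4) ∨ (x3 ∧ x4))   [double negation]
≡ x3 ∧ (¬x3 ∨ x3) ∧ (¬x3 ∨ x4) ∧ (¬x4 ∨ x3) ∧ (¬x4 ∨ x4)   [distribute ∨ over ∧]
≡ x3 ∧ (¬x3 ∨ x4)   [simplify]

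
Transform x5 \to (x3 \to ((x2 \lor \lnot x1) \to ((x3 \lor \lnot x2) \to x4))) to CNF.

(\lnot x5 \lor \lnot x3 \lor \lnot x2 \lor x4) \land (\lnot x5 \lor \lnot x3 \lor x1 \lor x4)

x5 \to (x3 \to ((x2 \lor \lnot x1) \to ((x3 \lor \lnot x2) \to x4)))
≡ \lnot x5 \lor (x3 \to ((x2 \lor \lnot x1) \to ((x3 \lor \lnot x2) \to x4)))   [eliminate \to]
≡ \lnot x5 \lor \lnot x3 \lor ((x2 \lor \lnot x1) \to ((x3 \lor \lnot x2) \to x4))   [eliminate \to]
≡ \lnot x5 \lor \lnot x3 \lor \lnot (x2 \lor \lnot x1) \lor ((x3 \lor \lnot x2) \to x4)   [eliminate \to]
≡ \lnot x5 \lor \lnot x3 \lor \lnot (x2 \lor \lnot x1) \lor \lnot (x3 \lor \lnot x2) \lor x4   [eliminate \to]
≡ \lnot x5 \lor \lnot x3 \lor (\lnot x2 \land \lnot \lnot x1) \lor \lnot (x3 \lor \lnot x2) \lor x4   [De Morgan]
≡ \lnot x5 \lor \lnot x3 \lor (\lnot x2 \land x1) \lor \lnot (x3 \lor \lnot x2) \lor x4   [double negation]
≡ \lnot x5 \lor \lnot x3 \lor (\lnot x2 \land x1) \lor (\lnot x3 \land \lnot \lnot x2) \lor x4   [De Morgan]
≡ \lnot x5 \lor \lnot x3 \lor (\lnot x2 \land x1) \lor (\lnot x3 \land x2) \lor x4   [double negation]
≡ (\lnot x5 \lor \lnot x3 \lor \lnot x2 \lor \lnot x3 \lor x4) \land (\lnot x5 \lor \lnot x3 \lor \lnot x2 \lor x2 \lor x4) \land (\lnot x5 \lor \lnot x3 \lor x1 \lor \lnot x3 \lor x4) \land (\lnot x5 \lor \lnot x3 \lor x1 \lor x2 \lor x4)   [distribute \lor over \land]
≡ (\lnot x5 \lor \lnot x3 \lor \lnot x2 \lor x4) \land (\lnot x5 \lor \lnot x3 \lor x1 \lor x4)   [simplify]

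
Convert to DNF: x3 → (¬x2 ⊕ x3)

¬x3 ∨ (x2 ∧ x3)

x3 → (¬x2 ⊕ x3)
≡ ¬x3 ∨ (¬x2 ⊕ x3)   [eliminate →]
≡ ¬x3 ∨ (¬x2 ∧ ¬x3) ∨ (¬¬x2 ∧ x3)   [expand ⊕]
≡ ¬x3 ∨ (¬x2 ∧ ¬x3) ∨ (x2 ∧ x3)   [double negation]
≡ ¬x3 ∨ (x2 ∧ x3)   [simplify]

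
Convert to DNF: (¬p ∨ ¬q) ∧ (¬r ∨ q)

(¬p ∨ ¬q) ∧ (¬r ∨ q)
≡ (¬p ∧ ¬r) ∨ (¬p ∧ q) ∨ (¬q ∧ ¬r) ∨ (¬q ∧ q)   — distribute ∧ over ∨
≡ (¬p ∧ ¬r) ∨ (¬p ∧ q) ∨ (¬q ∧ ¬r)   — simplify

(¬p ∧ ¬r) ∨ (¬p ∧ q) ∨ (¬q ∧ ¬r)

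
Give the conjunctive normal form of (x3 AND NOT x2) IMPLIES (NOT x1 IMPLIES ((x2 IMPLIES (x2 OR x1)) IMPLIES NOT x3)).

NOT x3 OR x2 OR x1

(x3 AND NOT x2) IMPLIES (NOT x1 IMPLIES ((x2 IMPLIES (x2 OR x1)) IMPLIES NOT x3))
≡ NOT (x3 AND NOT x2) OR (NOT x1 IMPLIES ((x2 IMPLIES (x2 OR x1)) IMPLIES NOT x3))   (eliminate IMPLIES)
≡ NOT (x3 AND NOT x2) OR NOT NOT x1 OR ((x2 IMPLIES (x2 OR x1)) IMPLIES NOT x3)   (eliminate IMPLIES)
≡ NOT (x3 AND NOT x2) OR NOT NOT x1 OR NOT (x2 IMPLIES (x2 OR x1)) OR NOT x3   (eliminate IMPLIES)
≡ NOT (x3 AND NOT x2) OR NOT NOT x1 OR NOT (NOT x2 OR x2 OR x1) OR NOT x3   (eliminate IMPLIES)
≡ NOT x3 OR NOT NOT x2 OR NOT NOT x1 OR NOT (NOT x2 OR x2 OR x1) OR NOT x3   (De Morgan)
≡ NOT x3 OR x2 OR NOT NOT x1 OR NOT (NOT x2 OR x2 OR x1) OR NOT x3   (double negation)
≡ NOT x3 OR x2 OR x1 OR NOT (NOT x2 OR x2 OR x1) OR NOT x3   (double negation)
≡ NOT x3 OR x2 OR x1 OR (NOT NOT x2 AND NOT x2 AND NOT x1) OR NOT x3   (De Morgan)
≡ NOT x3 OR x2 OR x1 OR (x2 AND NOT x2 AND NOT x1) OR NOT x3   (double negation)
≡ (NOT x3 OR x2 OR x1 OR x2 OR NOT x3) AND (NOT x3 OR x2 OR x1 OR NOT x2 OR NOT x3) AND (NOT x3 OR x2 OR x1 OR NOT x1 OR NOT x3)   (distribute OR over AND)
≡ NOT x3 OR x2 OR x1   (simplify)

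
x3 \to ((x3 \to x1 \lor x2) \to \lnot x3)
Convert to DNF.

\lnot x3 \lor x3 \land \lnot x1 \land \lnot x2

x3 \to ((x3 \to x1 \lor x2) \to \lnot x3)
= \lnot x3 \lor ((x3 \to x1 \lor x2) \to \lnot x3)   (eliminate \to)
= \lnot x3 \lor \lnot (x3 \to x1 \lor x2) \lor \lnot x3   (eliminate \to)
= \lnot x3 \lor \lnot (\lnot x3 \lor x1 \lor x2) \lor \lnot x3   (eliminate \to)
= \lnot x3 \lor \lnot \lnot x3 \land \lnot x1 \land \lnot x2 \lor \lnot x3   (De Morgan)
= \lnot x3 \lor x3 \land \lnot x1 \land \lnot x2 \lor \lnot x3   (double negation)
= \lnot x3 \lor x3 \land \lnot x1 \land \lnot x2   (simplify)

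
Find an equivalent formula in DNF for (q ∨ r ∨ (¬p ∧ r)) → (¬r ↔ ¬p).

(¬q ∧ ¬r) ∨ (r ∧ p) ∨ (¬p ∧ ¬r)

(q ∨ r ∨ (¬p ∧ r)) → (¬r ↔ ¬p)
⇔ ¬(q ∨ r ∨ (¬p ∧ r)) ∨ (¬r ↔ ¬p)
⇔ ¬(q ∨ r ∨ (¬p ∧ r)) ∨ ((¬r → ¬p) ∧ (¬p → ¬r))
⇔ ¬(q ∨ r ∨ (¬p ∧ r)) ∨ ((¬¬r ∨ ¬p) ∧ (¬p → ¬r))
⇔ ¬(q ∨ r ∨ (¬p ∧ r)) ∨ ((¬¬r ∨ ¬p) ∧ (¬¬p ∨ ¬r))
⇔ (¬q ∧ ¬r ∧ ¬(¬p ∧ r)) ∨ ((¬¬r ∨ ¬p) ∧ (¬¬p ∨ ¬r))
⇔ (¬q ∧ ¬r ∧ (¬¬p ∨ ¬r)) ∨ ((¬¬r ∨ ¬p) ∧ (¬¬p ∨ ¬r))
⇔ (¬q ∧ ¬r ∧ (p ∨ ¬r)) ∨ ((¬¬r ∨ ¬p) ∧ (¬¬p ∨ ¬r))
⇔ (¬q ∧ ¬r ∧ (p ∨ ¬r)) ∨ ((r ∨ ¬p) ∧ (¬¬p ∨ ¬r))
⇔ (¬q ∧ ¬r ∧ (p ∨ ¬r)) ∨ ((r ∨ ¬p) ∧ (p ∨ ¬r))
⇔ (¬q ∧ ¬r ∧ p) ∨ (¬q ∧ ¬r ∧ ¬r) ∨ (r ∧ p) ∨ (r ∧ ¬r) ∨ (¬p ∧ p) ∨ (¬p ∧ ¬r)
⇔ (¬q ∧ ¬r) ∨ (r ∧ p) ∨ (¬p ∧ ¬r)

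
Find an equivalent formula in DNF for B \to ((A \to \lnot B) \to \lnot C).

B \to ((A \to \lnot B) \to \lnot C)
⇔ \lnot B \lor ((A \to \lnot B) \to \lnot C)   [eliminate \to]
⇔ \lnot B \lor \lnot (A \to \lnot B) \lor \lnot C   [eliminate \to]
⇔ \lnot B \lor \lnot (\lnot A \lor \lnot B) \lor \lnot C   [eliminate \to]
⇔ \lnot B \lor (\lnot \lnot A \land \lnot \lnot B) \lor \lnot C   [De Morgan]
⇔ \lnot B \lor (A \land \lnot \lnot B) \lor \lnot C   [double negation]
⇔ \lnot B \lor (A \land B) \lor \lnot C   [double negation]

\lnot B \lor (A \land B) \lor \lnot C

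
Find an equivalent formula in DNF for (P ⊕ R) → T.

(¬P ∧ ¬R) ∨ (R ∧ P) ∨ T

(P ⊕ R) → T
⇔ ¬(P ⊕ R) ∨ T   — eliminate →
⇔ ¬((P ∧ ¬R) ∨ (¬P ∧ R)) ∨ T   — expand ⊕
⇔ (¬(P ∧ ¬R) ∧ ¬(¬P ∧ R)) ∨ T   — De Morgan
⇔ ((¬P ∨ ¬¬R) ∧ ¬(¬P ∧ R)) ∨ T   — De Morgan
⇔ ((¬P ∨ R) ∧ ¬(¬P ∧ R)) ∨ T   — double negation
⇔ ((¬P ∨ R) ∧ (¬¬P ∨ ¬R)) ∨ T   — De Morgan
⇔ ((¬P ∨ R) ∧ (P ∨ ¬R)) ∨ T   — double negation
⇔ (¬P ∧ P) ∨ (¬P ∧ ¬R) ∨ (R ∧ P) ∨ (R ∧ ¬R) ∨ T   — distribute ∧ over ∨
⇔ (¬P ∧ ¬R) ∨ (R ∧ P) ∨ T   — simplify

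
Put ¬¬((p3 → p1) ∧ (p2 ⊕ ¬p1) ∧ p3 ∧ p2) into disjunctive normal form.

¬¬((p3 → p1) ∧ (p2 ⊕ ¬p1) ∧ p3 ∧ p2)
≡ ¬¬((¬p3 ∨ p1) ∧ (p2 ⊕ ¬p1) ∧ p3 ∧ p2)
≡ ¬¬((¬p3 ∨ p1) ∧ (p2 ∧ ¬¬p1 ∨ ¬p2 ∧ ¬p1) ∧ p3 ∧ p2)
≡ (¬p3 ∨ p1) ∧ (p2 ∧ ¬¬p1 ∨ ¬p2 ∧ ¬p1) ∧ p3 ∧ p2
≡ (¬p3 ∨ p1) ∧ (p2 ∧ p1 ∨ ¬p2 ∧ ¬p1) ∧ p3 ∧ p2
≡ ¬p3 ∧ p2 ∧ p1 ∧ p3 ∧ p2 ∨ ¬p3 ∧ ¬p2 ∧ ¬p1 ∧ p3 ∧ p2 ∨ p1 ∧ p2 ∧ p1 ∧ p3 ∧ p2 ∨ p1 ∧ ¬p2 ∧ ¬p1 ∧ p3 ∧ p2
≡ p1 ∧ p2 ∧ p3

p1 ∧ p2 ∧ p3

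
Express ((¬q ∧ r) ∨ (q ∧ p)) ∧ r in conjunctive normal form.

((¬q ∧ r) ∨ (q ∧ p)) ∧ r
≡ (¬q ∨ q) ∧ (¬q ∨ p) ∧ (r ∨ q) ∧ (r ∨ p) ∧ r   [distribute ∨ over ∧]
≡ (¬q ∨ p) ∧ r   [simplify]

(¬q ∨ p) ∧ r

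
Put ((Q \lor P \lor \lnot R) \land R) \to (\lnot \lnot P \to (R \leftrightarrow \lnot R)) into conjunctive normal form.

\lnot P \lor \lnot R

((Q \lor P \lor \lnot R) \land R) \to (\lnot \lnot P \to (R \leftrightarrow \lnot R))
⇔ \lnot ((Q \lor P \lor \lnot R) \land R) \lor (\lnot \lnot P \to (R \leftrightarrow \lnot R))   [eliminate \to]
⇔ \lnot ((Q \lor P \lor \lnot R) \land R) \lor \lnot \lnot \lnot P \lor (R \leftrightarrow \lnot R)   [eliminate \to]
⇔ \lnot ((Q \lor P \lor \lnot R) \land R) \lor \lnot \lnot \lnot P \lor ((R \to \lnot R) \land (\lnot R \to R))   [eliminate \leftrightarrow]
⇔ \lnot ((Q \lor P \lor \lnot R) \land R) \lor \lnot \lnot \lnot P \lor ((\lnot R \lor \lnot R) \land (\lnot R \to R))   [eliminate \to]
⇔ \lnot ((Q \lor P \lor \lnot R) \land R) \lor \lnot \lnot \lnot P \lor ((\lnot R \lor \lnot R) \land (\lnot \lnot R \lor R))   [eliminate \to]
⇔ \lnot (Q \lor P \lor \lnot R) \lor \lnot R \lor \lnot \lnot \lnot P \lor ((\lnot R \lor \lnot R) \land (\lnot \lnot R \lor R))   [De Morgan]
⇔ (\lnot Q \land \lnot P \land \lnot \lnot R) \lor \lnot R \lor \lnot \lnot \lnot P \lor ((\lnot R \lor \lnot R) \land (\lnot \lnot R \lor R))   [De Morgan]
⇔ (\lnot Q \land \lnot P \land R) \lor \lnot R \lor \lnot \lnot \lnot P \lor ((\lnot R \lor \lnot R) \land (\lnot \lnot R \lor R))   [double negation]
⇔ (\lnot Q \land \lnot P \land R) \lor \lnot R \lor \lnot P \lor ((\lnot R \lor \lnot R) \land (\lnot \lnot R \lor R))   [double negation]
⇔ (\lnot Q \land \lnot P \land R) \lor \lnot R \lor \lnot P \lor ((\lnot R \lor \lnot R) \land (R \lor R))   [double negation]
⇔ (\lnot Q \lor \lnot R \lor \lnot P \lor \lnot R \lor \lnot R) \land (\lnot Q \lor \lnot R \lor \lnot P \lor R \lor R) \land (\lnot P \lor \lnot R \lor \lnot P \lor \lnot R \lor \lnot R) \land (\lnot P \lor \lnot R \lor \lnot P \lor R \lor R) \land (R \lor \lnot R \lor \lnot P \lor \lnot R \lor \lnot R) \land (R \lor \lnot R \lor \lnot P \lor R \lor R)   [distribute \lor over \land]
⇔ \lnot P \lor \lnot R   [simplify]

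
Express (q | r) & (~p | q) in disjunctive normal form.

(q | r) & (~p | q)
⇔ (q & ~p) | (q & q) | (r & ~p) | (r & q)   [distribute & over |]
⇔ q | (r & ~p)   [simplify]

q | (r & ~p)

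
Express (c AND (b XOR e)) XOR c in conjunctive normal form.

c AND (NOT c OR NOT b OR e) AND (NOT c OR NOT e OR b)

(c AND (b XOR e)) XOR c
≡ ((c AND (b XOR e)) OR c) AND NOT (c AND (b XOR e) AND c)   [expand XOR]
≡ ((c AND (b OR e) AND NOT (b AND e)) OR c) AND NOT (c AND (b XOR e) AND c)   [expand XOR]
≡ ((c AND (b OR e) AND NOT (b AND e)) OR c) AND NOT (c AND (b OR e) AND NOT (b AND e) AND c)   [expand XOR]
≡ ((c AND (b OR e) AND (NOT b OR NOT e)) OR c) AND NOT (c AND (b OR e) AND NOT (b AND e) AND c)   [De Morgan]
≡ ((c AND (b OR e) AND (NOT b OR NOT e)) OR c) AND (NOT c OR NOT (b OR e) OR NOT NOT (b AND e) OR NOT c)   [De Morgan]
≡ ((c AND (b OR e) AND (NOT b OR NOT e)) OR c) AND (NOT c OR (NOT b AND NOT e) OR NOT NOT (b AND e) OR NOT c)   [De Morgan]
≡ ((c AND (b OR e) AND (NOT b OR NOT e)) OR c) AND (NOT c OR (NOT b AND NOT e) OR (b AND e) OR NOT c)   [double negation]
≡ (c OR c) AND (b OR e OR c) AND (NOT b OR NOT e OR c) AND (NOT c OR NOT b OR b OR NOT c) AND (NOT c OR NOT b OR e OR NOT c) AND (NOT c OR NOT e OR b OR NOT c) AND (NOT c OR NOT e OR e OR NOT c)   [distribute OR over AND]
≡ c AND (NOT c OR NOT b OR e) AND (NOT c OR NOT e OR b)   [simplify]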